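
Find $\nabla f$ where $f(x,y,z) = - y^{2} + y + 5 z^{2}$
(0, 1 - 2*y, 10*z)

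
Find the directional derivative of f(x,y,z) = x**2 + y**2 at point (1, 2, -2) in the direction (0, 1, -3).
2*sqrt(10)/5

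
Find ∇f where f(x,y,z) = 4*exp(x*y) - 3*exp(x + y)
(4*y*exp(x*y) - 3*exp(x + y), 4*x*exp(x*y) - 3*exp(x + y), 0)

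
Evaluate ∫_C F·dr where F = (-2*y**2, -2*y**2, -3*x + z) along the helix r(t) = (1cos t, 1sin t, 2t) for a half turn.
8/3 + 2*pi**2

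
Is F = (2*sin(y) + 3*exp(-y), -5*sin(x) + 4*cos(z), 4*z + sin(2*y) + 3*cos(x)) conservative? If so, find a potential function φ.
No, ∇×F = (4*sin(z) + 2*cos(2*y), 3*sin(x), -5*cos(x) - 2*cos(y) + 3*exp(-y)) ≠ 0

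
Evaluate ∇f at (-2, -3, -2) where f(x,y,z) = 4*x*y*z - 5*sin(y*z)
(24, 10*cos(6) + 16, 15*cos(6) + 24)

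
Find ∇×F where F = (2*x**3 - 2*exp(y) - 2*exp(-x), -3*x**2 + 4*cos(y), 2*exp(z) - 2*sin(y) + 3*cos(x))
(-2*cos(y), 3*sin(x), -6*x + 2*exp(y))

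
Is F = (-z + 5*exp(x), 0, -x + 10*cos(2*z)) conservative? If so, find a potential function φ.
Yes, F is conservative. φ = -x*z + 5*exp(x) + 5*sin(2*z)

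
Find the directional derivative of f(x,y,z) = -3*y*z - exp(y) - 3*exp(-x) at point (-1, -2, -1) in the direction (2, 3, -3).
3*sqrt(22)*(-3*exp(2) - 1 + 2*exp(3))*exp(-2)/22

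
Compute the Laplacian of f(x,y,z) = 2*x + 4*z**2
8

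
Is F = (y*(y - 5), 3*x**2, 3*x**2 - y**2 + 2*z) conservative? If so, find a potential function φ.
No, ∇×F = (-2*y, -6*x, 6*x - 2*y + 5) ≠ 0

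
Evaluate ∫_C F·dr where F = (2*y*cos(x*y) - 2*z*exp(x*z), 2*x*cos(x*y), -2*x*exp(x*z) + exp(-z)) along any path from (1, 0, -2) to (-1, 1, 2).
-2*sin(1) - exp(-2) + exp(2)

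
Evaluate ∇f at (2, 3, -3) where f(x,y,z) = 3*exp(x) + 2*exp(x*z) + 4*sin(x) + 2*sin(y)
(4*cos(2) - 6*exp(-6) + 3*exp(2), 2*cos(3), 4*exp(-6))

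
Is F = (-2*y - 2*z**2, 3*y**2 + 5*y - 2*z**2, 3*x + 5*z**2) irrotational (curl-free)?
No, ∇×F = (4*z, -4*z - 3, 2)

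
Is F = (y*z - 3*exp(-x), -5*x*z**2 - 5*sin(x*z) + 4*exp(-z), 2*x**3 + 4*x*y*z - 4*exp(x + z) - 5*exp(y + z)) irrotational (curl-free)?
No, ∇×F = (14*x*z + 5*x*cos(x*z) - 5*exp(y + z) + 4*exp(-z), -6*x**2 - 4*y*z + y + 4*exp(x + z), -z*(5*z + 5*cos(x*z) + 1))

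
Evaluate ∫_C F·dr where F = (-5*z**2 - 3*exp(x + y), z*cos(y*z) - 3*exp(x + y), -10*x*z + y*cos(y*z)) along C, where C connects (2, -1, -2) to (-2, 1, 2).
6*sinh(1) + 80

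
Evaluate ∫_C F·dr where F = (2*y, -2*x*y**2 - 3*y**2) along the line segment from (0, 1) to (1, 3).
-100/3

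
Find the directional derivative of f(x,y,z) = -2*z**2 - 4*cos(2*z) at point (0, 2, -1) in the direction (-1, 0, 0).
0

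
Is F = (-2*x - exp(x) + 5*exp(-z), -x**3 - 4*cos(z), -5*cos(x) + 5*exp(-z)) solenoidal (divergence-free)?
No, ∇·F = -exp(x) - 2 - 5*exp(-z)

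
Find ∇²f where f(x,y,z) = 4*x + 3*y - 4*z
0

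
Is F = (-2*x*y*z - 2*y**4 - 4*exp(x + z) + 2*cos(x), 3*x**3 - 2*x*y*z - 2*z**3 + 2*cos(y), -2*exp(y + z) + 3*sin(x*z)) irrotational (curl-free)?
No, ∇×F = (2*x*y + 6*z**2 - 2*exp(y + z), -2*x*y - 3*z*cos(x*z) - 4*exp(x + z), 9*x**2 + 2*x*z + 8*y**3 - 2*y*z)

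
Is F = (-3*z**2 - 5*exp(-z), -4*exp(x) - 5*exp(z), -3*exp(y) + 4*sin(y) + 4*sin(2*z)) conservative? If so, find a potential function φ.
No, ∇×F = (-3*exp(y) + 5*exp(z) + 4*cos(y), -6*z + 5*exp(-z), -4*exp(x)) ≠ 0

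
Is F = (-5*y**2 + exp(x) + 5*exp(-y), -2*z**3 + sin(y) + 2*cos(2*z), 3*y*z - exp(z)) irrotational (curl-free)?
No, ∇×F = (6*z**2 + 3*z + 4*sin(2*z), 0, 10*y + 5*exp(-y))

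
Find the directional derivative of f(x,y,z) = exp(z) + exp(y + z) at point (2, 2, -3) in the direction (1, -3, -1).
sqrt(11)*(-4*exp(2) - 1)*exp(-3)/11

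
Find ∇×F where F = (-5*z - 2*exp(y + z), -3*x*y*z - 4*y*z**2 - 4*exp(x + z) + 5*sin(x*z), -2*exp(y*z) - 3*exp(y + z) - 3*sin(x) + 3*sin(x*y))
(3*x*y + 3*x*cos(x*y) - 5*x*cos(x*z) + 8*y*z - 2*z*exp(y*z) + 4*exp(x + z) - 3*exp(y + z), -3*y*cos(x*y) - 2*exp(y + z) + 3*cos(x) - 5, -3*y*z + 5*z*cos(x*z) - 4*exp(x + z) + 2*exp(y + z))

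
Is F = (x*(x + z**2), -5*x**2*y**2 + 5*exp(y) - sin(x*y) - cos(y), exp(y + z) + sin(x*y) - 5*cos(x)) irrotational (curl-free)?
No, ∇×F = (x*cos(x*y) + exp(y + z), 2*x*z - y*cos(x*y) - 5*sin(x), -y*(10*x*y + cos(x*y)))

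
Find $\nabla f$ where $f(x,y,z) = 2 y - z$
(0, 2, -1)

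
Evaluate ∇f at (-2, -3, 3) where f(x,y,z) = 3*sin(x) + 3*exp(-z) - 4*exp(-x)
(3*cos(2) + 4*exp(2), 0, -3*exp(-3))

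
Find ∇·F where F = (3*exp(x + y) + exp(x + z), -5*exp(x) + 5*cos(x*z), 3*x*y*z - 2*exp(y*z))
3*x*y - 2*y*exp(y*z) + 3*exp(x + y) + exp(x + z)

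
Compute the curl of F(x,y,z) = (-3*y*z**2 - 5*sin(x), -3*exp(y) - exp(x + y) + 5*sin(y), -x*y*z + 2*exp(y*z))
(z*(-x + 2*exp(y*z)), -5*y*z, 3*z**2 - exp(x + y))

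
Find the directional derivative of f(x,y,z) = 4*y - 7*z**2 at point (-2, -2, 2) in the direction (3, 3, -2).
34*sqrt(22)/11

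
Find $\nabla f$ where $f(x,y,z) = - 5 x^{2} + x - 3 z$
(1 - 10*x, 0, -3)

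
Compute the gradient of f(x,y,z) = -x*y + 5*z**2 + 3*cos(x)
(-y - 3*sin(x), -x, 10*z)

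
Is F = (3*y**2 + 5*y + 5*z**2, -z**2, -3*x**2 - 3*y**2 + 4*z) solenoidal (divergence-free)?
No, ∇·F = 4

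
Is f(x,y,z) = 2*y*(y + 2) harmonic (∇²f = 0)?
No, ∇²f = 4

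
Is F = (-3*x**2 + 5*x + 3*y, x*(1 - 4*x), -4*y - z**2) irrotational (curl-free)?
No, ∇×F = (-4, 0, -8*x - 2)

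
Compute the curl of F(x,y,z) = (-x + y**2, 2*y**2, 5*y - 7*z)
(5, 0, -2*y)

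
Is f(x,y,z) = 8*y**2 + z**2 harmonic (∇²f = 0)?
No, ∇²f = 18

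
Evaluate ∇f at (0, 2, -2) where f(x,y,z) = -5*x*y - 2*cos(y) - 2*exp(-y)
(-10, 2*exp(-2) + 2*sin(2), 0)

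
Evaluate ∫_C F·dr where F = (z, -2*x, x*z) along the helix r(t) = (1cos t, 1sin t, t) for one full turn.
0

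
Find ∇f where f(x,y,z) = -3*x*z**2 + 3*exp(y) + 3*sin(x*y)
(3*y*cos(x*y) - 3*z**2, 3*x*cos(x*y) + 3*exp(y), -6*x*z)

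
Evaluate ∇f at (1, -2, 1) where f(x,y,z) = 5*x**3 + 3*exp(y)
(15, 3*exp(-2), 0)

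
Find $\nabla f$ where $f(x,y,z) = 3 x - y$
(3, -1, 0)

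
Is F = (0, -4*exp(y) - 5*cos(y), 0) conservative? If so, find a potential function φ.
Yes, F is conservative. φ = -4*exp(y) - 5*sin(y)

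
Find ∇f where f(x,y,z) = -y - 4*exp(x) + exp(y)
(-4*exp(x), exp(y) - 1, 0)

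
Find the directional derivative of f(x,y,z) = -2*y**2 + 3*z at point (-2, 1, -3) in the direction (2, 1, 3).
5*sqrt(14)/14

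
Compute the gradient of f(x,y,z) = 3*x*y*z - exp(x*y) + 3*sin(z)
(y*(3*z - exp(x*y)), x*(3*z - exp(x*y)), 3*x*y + 3*cos(z))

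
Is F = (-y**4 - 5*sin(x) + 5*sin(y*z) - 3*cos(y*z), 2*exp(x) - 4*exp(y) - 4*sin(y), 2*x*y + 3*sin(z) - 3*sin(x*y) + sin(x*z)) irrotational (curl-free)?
No, ∇×F = (x*(2 - 3*cos(x*y)), 3*y*sin(y*z) + 3*y*cos(x*y) + 5*y*cos(y*z) - 2*y - z*cos(x*z), 4*y**3 - 3*z*sin(y*z) - 5*z*cos(y*z) + 2*exp(x))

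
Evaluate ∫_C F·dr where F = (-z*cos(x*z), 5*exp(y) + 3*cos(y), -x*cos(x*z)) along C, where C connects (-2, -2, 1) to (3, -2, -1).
-sin(2) + sin(3)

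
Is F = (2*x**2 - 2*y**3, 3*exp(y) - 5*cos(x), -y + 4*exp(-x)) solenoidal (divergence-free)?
No, ∇·F = 4*x + 3*exp(y)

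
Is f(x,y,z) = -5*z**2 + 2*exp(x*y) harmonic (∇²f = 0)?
No, ∇²f = 2*x**2*exp(x*y) + 2*y**2*exp(x*y) - 10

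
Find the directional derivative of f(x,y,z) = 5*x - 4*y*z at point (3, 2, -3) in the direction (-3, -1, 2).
-43*sqrt(14)/14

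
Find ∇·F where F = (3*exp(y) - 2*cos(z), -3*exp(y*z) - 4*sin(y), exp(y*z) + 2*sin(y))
y*exp(y*z) - 3*z*exp(y*z) - 4*cos(y)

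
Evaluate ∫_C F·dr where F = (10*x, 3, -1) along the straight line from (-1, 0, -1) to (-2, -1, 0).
11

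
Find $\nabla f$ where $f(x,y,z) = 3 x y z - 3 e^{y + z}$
(3*y*z, 3*x*z - 3*exp(y + z), 3*x*y - 3*exp(y + z))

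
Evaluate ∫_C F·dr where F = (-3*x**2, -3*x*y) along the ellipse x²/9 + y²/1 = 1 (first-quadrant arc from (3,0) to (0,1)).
24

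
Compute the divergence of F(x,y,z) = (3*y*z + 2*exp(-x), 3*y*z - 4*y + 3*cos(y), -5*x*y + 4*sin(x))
3*z - 3*sin(y) - 4 - 2*exp(-x)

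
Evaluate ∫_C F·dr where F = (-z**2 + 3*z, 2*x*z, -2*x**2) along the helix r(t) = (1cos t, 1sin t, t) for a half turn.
-4*pi - 4 + 3*pi**2/2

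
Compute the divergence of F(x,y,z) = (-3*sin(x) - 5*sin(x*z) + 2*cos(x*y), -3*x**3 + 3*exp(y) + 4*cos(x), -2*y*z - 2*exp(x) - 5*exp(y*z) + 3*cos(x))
-5*y*exp(y*z) - 2*y*sin(x*y) - 2*y - 5*z*cos(x*z) + 3*exp(y) - 3*cos(x)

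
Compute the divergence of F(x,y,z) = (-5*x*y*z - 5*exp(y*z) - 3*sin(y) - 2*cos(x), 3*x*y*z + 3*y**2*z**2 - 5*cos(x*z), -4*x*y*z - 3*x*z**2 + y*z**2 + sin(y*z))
-4*x*y - 3*x*z + 6*y*z**2 - 3*y*z + y*cos(y*z) + 2*sin(x)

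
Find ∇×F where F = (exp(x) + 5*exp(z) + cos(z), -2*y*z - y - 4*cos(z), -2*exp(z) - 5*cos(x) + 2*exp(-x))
(2*y - 4*sin(z), 5*exp(z) - 5*sin(x) - sin(z) + 2*exp(-x), 0)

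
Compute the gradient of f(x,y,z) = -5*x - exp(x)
(-exp(x) - 5, 0, 0)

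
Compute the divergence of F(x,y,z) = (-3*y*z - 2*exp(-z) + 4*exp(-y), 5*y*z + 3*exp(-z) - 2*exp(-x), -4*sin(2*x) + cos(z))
5*z - sin(z)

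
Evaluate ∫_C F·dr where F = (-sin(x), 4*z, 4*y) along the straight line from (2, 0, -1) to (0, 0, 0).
1 - cos(2)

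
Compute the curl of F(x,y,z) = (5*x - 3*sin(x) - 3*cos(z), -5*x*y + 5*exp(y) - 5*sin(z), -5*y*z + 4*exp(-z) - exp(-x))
(-5*z + 5*cos(z), 3*sin(z) - exp(-x), -5*y)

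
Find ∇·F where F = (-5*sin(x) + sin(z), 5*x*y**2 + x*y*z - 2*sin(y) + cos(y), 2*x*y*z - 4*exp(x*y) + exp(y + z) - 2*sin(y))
12*x*y + x*z + exp(y + z) - sin(y) - 5*cos(x) - 2*cos(y)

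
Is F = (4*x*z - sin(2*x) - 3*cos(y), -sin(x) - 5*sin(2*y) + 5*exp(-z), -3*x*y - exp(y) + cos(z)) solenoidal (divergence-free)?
No, ∇·F = 4*z - sin(z) - 2*cos(2*x) - 10*cos(2*y)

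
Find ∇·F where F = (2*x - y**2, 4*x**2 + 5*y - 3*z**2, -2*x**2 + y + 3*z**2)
6*z + 7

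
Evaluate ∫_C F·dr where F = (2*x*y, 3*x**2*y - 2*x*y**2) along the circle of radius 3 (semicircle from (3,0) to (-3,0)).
-81*pi/4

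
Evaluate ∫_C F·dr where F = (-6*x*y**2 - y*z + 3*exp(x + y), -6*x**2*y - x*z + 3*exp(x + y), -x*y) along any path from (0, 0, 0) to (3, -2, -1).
-117 + 3*E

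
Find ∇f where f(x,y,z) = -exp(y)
(0, -exp(y), 0)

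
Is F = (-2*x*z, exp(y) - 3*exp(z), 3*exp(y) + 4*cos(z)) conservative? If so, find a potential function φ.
No, ∇×F = (3*exp(y) + 3*exp(z), -2*x, 0) ≠ 0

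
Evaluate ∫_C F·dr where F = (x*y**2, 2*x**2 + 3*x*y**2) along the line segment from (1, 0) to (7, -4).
-328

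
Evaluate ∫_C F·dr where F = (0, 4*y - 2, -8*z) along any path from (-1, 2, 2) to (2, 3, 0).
24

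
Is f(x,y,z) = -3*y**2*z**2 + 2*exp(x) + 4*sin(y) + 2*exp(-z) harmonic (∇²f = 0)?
No, ∇²f = -6*y**2 - 6*z**2 + 2*exp(x) - 4*sin(y) + 2*exp(-z)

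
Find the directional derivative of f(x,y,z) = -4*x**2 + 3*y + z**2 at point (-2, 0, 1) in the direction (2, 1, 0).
7*sqrt(5)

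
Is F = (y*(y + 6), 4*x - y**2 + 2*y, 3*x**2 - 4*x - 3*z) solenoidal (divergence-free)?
No, ∇·F = -2*y - 1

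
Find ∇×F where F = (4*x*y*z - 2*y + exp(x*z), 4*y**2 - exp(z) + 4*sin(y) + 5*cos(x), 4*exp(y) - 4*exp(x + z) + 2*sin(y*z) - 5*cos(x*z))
(2*z*cos(y*z) + 4*exp(y) + exp(z), 4*x*y + x*exp(x*z) - 5*z*sin(x*z) + 4*exp(x + z), -4*x*z - 5*sin(x) + 2)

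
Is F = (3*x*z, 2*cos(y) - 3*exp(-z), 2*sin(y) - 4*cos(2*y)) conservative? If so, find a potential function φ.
No, ∇×F = (16*sin(y)*cos(y) + 2*cos(y) - 3*exp(-z), 3*x, 0) ≠ 0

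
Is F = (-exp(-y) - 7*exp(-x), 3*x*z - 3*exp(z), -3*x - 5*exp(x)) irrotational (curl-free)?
No, ∇×F = (-3*x + 3*exp(z), 5*exp(x) + 3, 3*z - exp(-y))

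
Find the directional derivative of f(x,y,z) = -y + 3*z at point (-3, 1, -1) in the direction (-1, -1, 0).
sqrt(2)/2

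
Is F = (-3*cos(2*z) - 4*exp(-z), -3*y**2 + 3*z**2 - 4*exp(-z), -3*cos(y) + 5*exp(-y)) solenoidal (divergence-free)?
No, ∇·F = -6*y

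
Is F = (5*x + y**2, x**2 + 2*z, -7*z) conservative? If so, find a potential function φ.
No, ∇×F = (-2, 0, 2*x - 2*y) ≠ 0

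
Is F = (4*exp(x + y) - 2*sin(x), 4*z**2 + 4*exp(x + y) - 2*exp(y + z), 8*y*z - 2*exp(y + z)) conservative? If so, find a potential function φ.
Yes, F is conservative. φ = 4*y*z**2 + 4*exp(x + y) - 2*exp(y + z) + 2*cos(x)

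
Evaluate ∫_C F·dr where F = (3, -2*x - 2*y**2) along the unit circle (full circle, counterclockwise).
-2*pi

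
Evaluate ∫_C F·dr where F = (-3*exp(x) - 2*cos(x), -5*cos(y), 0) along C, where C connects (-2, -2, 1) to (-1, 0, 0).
-7*sin(2) - 3*exp(-1) + 3*exp(-2) + 2*sin(1)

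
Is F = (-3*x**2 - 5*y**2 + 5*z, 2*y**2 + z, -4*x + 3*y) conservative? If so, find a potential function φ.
No, ∇×F = (2, 9, 10*y) ≠ 0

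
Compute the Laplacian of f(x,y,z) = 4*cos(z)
-4*cos(z)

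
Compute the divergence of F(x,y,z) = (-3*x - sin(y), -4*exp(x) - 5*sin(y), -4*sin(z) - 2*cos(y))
-5*cos(y) - 4*cos(z) - 3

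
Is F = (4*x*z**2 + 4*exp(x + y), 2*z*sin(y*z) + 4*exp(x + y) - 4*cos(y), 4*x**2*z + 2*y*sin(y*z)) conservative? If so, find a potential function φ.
Yes, F is conservative. φ = 2*x**2*z**2 + 4*exp(x + y) - 4*sin(y) - 2*cos(y*z)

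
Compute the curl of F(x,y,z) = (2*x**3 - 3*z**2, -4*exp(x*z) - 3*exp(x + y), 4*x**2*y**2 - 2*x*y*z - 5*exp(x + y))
(8*x**2*y - 2*x*z + 4*x*exp(x*z) - 5*exp(x + y), -8*x*y**2 + 2*y*z - 6*z + 5*exp(x + y), -4*z*exp(x*z) - 3*exp(x + y))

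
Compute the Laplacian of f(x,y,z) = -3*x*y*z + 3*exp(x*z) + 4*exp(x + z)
3*x**2*exp(x*z) + 3*z**2*exp(x*z) + 8*exp(x + z)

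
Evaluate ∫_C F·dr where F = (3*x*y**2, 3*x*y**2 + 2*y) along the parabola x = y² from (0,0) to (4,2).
436/5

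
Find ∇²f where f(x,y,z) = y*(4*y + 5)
8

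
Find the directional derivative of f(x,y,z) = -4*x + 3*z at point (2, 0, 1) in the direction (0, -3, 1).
3*sqrt(10)/10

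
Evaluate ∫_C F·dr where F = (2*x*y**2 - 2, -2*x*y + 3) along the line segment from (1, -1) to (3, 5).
26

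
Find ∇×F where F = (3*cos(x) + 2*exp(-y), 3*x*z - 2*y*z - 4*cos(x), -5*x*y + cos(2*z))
(-8*x + 2*y, 5*y, 3*z + 4*sin(x) + 2*exp(-y))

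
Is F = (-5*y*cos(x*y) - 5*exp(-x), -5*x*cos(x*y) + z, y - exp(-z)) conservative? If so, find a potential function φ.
Yes, F is conservative. φ = y*z - 5*sin(x*y) + exp(-z) + 5*exp(-x)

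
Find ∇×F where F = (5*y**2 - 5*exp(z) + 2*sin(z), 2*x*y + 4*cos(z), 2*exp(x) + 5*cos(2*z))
(4*sin(z), -2*exp(x) - 5*exp(z) + 2*cos(z), -8*y)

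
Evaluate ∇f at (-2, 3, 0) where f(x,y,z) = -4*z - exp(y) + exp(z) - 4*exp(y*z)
(0, -exp(3), -15)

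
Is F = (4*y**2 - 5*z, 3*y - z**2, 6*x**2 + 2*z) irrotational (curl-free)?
No, ∇×F = (2*z, -12*x - 5, -8*y)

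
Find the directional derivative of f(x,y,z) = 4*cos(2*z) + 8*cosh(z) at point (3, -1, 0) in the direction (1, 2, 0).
0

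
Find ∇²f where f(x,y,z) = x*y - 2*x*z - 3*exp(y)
-3*exp(y)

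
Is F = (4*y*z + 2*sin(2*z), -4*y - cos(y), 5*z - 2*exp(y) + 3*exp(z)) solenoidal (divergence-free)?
No, ∇·F = 3*exp(z) + sin(y) + 1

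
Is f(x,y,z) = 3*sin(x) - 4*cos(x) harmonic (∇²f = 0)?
No, ∇²f = -3*sin(x) + 4*cos(x)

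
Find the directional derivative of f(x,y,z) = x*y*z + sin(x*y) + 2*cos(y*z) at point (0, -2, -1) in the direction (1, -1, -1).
-2*sqrt(3)*sin(2)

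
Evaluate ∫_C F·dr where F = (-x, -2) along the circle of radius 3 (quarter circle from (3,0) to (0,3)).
-3/2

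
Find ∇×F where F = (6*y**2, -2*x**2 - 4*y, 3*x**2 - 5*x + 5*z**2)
(0, 5 - 6*x, -4*x - 12*y)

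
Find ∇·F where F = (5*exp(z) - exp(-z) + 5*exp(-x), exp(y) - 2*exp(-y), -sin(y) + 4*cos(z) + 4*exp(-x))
exp(y) - 4*sin(z) + 2*exp(-y) - 5*exp(-x)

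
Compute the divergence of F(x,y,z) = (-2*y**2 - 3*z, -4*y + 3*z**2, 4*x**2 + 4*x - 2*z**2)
-4*z - 4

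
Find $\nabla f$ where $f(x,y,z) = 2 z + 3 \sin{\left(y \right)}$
(0, 3*cos(y), 2)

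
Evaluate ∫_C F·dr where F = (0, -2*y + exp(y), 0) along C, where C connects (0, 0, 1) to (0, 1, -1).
-2 + E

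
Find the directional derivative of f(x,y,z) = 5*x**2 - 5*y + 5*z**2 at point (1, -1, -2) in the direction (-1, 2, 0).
-4*sqrt(5)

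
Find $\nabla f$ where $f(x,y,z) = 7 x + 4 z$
(7, 0, 4)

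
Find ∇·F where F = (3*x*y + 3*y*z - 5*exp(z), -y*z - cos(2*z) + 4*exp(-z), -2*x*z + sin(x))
-2*x + 3*y - z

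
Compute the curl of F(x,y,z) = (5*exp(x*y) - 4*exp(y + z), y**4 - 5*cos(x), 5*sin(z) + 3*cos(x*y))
(-3*x*sin(x*y), 3*y*sin(x*y) - 4*exp(y + z), -5*x*exp(x*y) + 4*exp(y + z) + 5*sin(x))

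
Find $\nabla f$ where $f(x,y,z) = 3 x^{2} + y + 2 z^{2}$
(6*x, 1, 4*z)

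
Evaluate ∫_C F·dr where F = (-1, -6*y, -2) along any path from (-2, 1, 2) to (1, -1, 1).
-1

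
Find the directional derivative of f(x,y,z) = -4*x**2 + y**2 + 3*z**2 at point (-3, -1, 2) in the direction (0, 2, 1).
8*sqrt(5)/5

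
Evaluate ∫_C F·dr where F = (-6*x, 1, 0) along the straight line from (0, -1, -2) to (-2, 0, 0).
-11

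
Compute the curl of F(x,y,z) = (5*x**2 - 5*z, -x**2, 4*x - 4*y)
(-4, -9, -2*x)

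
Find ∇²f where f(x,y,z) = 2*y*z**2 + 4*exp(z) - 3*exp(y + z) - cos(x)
4*y + 4*exp(z) - 6*exp(y + z) + cos(x)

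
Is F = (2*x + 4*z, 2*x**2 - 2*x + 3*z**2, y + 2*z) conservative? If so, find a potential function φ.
No, ∇×F = (1 - 6*z, 4, 4*x - 2) ≠ 0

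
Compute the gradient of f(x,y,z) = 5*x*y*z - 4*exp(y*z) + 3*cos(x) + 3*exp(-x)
(5*y*z - 3*sin(x) - 3*exp(-x), z*(5*x - 4*exp(y*z)), y*(5*x - 4*exp(y*z)))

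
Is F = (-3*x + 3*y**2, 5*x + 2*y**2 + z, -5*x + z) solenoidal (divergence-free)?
No, ∇·F = 4*y - 2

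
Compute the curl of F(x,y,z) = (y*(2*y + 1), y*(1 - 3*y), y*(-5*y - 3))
(-10*y - 3, 0, -4*y - 1)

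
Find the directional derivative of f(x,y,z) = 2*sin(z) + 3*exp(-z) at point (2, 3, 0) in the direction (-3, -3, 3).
-sqrt(3)/3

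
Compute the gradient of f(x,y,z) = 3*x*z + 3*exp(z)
(3*z, 0, 3*x + 3*exp(z))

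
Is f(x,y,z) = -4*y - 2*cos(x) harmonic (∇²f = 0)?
No, ∇²f = 2*cos(x)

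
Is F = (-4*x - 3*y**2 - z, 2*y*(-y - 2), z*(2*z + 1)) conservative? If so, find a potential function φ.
No, ∇×F = (0, -1, 6*y) ≠ 0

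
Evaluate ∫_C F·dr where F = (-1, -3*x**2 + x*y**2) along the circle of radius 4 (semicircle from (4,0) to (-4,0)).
8 + 32*pi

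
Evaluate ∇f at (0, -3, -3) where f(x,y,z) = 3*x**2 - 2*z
(0, 0, -2)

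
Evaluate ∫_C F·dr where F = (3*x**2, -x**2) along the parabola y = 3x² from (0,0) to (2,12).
-16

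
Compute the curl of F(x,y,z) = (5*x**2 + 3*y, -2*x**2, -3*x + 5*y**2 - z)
(10*y, 3, -4*x - 3)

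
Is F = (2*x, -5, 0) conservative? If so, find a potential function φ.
Yes, F is conservative. φ = x**2 - 5*y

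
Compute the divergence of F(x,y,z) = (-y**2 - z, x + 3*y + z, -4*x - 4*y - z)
2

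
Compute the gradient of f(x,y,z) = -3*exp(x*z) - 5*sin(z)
(-3*z*exp(x*z), 0, -3*x*exp(x*z) - 5*cos(z))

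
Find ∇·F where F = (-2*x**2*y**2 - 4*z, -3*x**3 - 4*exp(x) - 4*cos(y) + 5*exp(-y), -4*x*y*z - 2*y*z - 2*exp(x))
-4*x*y**2 - 4*x*y - 2*y + 4*sin(y) - 5*exp(-y)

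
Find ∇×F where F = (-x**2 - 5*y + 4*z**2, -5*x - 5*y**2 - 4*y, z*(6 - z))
(0, 8*z, 0)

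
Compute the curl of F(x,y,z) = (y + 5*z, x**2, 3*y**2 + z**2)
(6*y, 5, 2*x - 1)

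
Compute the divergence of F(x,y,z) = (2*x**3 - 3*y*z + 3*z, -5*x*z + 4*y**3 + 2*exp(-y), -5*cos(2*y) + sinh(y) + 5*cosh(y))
6*x**2 + 12*y**2 - 2*exp(-y)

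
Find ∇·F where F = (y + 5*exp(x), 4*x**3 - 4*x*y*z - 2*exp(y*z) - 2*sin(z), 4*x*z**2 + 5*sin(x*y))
4*x*z - 2*z*exp(y*z) + 5*exp(x)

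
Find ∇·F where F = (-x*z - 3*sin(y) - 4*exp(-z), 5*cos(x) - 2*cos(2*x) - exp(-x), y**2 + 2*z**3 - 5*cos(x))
z*(6*z - 1)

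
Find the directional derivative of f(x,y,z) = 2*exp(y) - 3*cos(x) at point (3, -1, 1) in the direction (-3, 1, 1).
sqrt(11)*(-9*E*sin(3) + 2)*exp(-1)/11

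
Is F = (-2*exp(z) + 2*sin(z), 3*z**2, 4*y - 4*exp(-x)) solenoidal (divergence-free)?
Yes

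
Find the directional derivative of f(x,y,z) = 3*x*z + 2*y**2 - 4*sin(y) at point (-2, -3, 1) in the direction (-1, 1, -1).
-sqrt(3)*(4*cos(3) + 9)/3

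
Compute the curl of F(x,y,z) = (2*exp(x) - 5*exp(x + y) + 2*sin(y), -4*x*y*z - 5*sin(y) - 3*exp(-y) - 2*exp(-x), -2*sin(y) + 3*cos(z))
(4*x*y - 2*cos(y), 0, -4*y*z + 5*exp(x + y) - 2*cos(y) + 2*exp(-x))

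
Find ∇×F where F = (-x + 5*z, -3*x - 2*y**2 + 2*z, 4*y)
(2, 5, -3)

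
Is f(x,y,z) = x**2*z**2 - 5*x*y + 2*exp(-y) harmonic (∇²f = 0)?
No, ∇²f = 2*x**2 + 2*z**2 + 2*exp(-y)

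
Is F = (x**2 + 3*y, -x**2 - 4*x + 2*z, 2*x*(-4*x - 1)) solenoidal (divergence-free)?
No, ∇·F = 2*x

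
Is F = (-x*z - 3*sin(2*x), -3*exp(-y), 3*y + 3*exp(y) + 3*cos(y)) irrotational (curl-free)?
No, ∇×F = (3*exp(y) - 3*sin(y) + 3, -x, 0)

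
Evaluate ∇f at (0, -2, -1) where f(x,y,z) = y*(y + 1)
(0, -3, 0)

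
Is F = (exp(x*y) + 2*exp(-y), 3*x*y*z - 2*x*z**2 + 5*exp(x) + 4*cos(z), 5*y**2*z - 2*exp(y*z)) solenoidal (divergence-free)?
No, ∇·F = 3*x*z + 5*y**2 + y*exp(x*y) - 2*y*exp(y*z)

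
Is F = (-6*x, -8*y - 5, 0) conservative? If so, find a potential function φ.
Yes, F is conservative. φ = -3*x**2 - 4*y**2 - 5*y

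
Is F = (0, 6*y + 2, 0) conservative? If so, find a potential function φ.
Yes, F is conservative. φ = y*(3*y + 2)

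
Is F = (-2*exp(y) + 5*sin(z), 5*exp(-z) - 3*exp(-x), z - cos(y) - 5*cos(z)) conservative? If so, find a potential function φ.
No, ∇×F = (sin(y) + 5*exp(-z), 5*cos(z), 2*exp(y) + 3*exp(-x)) ≠ 0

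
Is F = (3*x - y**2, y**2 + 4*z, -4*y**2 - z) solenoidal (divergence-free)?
No, ∇·F = 2*y + 2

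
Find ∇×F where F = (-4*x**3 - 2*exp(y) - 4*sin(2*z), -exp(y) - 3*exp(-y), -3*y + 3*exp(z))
(-3, -8*cos(2*z), 2*exp(y))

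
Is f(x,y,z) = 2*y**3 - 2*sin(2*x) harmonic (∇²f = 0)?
No, ∇²f = 12*y + 8*sin(2*x)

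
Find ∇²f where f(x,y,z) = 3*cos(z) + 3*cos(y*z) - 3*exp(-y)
-3*y**2*cos(y*z) - 3*z**2*cos(y*z) - 3*cos(z) - 3*exp(-y)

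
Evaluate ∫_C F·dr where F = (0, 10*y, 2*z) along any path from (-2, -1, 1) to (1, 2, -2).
18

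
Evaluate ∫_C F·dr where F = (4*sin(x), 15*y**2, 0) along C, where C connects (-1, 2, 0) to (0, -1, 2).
-49 + 4*cos(1)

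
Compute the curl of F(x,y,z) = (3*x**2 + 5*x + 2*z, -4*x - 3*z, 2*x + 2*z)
(3, 0, -4)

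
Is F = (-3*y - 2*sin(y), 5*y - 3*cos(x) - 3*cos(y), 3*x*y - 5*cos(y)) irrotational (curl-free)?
No, ∇×F = (3*x + 5*sin(y), -3*y, 3*sin(x) + 2*cos(y) + 3)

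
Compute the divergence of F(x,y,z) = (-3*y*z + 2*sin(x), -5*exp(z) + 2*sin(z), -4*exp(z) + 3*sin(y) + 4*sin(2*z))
-4*exp(z) + 2*cos(x) + 8*cos(2*z)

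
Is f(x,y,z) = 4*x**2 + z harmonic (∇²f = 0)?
No, ∇²f = 8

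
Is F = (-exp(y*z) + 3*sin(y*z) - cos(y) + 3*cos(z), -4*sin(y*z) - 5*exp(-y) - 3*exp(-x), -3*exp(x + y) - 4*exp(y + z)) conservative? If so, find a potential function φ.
No, ∇×F = (4*y*cos(y*z) - 3*exp(x + y) - 4*exp(y + z), -y*exp(y*z) + 3*y*cos(y*z) + 3*exp(x + y) - 3*sin(z), z*exp(y*z) - 3*z*cos(y*z) - sin(y) + 3*exp(-x)) ≠ 0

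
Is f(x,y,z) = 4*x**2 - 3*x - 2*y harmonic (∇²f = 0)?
No, ∇²f = 8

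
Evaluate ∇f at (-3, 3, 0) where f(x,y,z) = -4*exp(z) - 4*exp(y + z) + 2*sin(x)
(2*cos(3), -4*exp(3), -4*exp(3) - 4)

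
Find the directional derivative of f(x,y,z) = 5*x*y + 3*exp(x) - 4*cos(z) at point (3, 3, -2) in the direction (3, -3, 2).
sqrt(22)*(-8*sin(2) + 9*exp(3))/22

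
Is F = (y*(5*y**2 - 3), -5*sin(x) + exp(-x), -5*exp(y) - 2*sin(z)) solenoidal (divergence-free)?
No, ∇·F = -2*cos(z)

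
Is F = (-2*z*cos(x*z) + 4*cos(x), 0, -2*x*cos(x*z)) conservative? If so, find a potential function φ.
Yes, F is conservative. φ = 4*sin(x) - 2*sin(x*z)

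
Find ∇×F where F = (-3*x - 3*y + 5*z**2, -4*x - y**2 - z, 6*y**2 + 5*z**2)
(12*y + 1, 10*z, -1)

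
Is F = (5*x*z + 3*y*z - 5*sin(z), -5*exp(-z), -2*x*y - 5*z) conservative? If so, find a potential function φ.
No, ∇×F = (-2*x - 5*exp(-z), 5*x + 5*y - 5*cos(z), -3*z) ≠ 0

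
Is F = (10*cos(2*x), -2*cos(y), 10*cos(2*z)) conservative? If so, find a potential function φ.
Yes, F is conservative. φ = 5*sin(2*x) - 2*sin(y) + 5*sin(2*z)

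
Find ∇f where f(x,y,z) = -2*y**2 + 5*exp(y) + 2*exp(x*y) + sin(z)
(2*y*exp(x*y), 2*x*exp(x*y) - 4*y + 5*exp(y), cos(z))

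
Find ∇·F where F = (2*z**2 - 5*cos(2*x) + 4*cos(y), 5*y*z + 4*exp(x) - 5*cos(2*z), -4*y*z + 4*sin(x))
-4*y + 5*z + 10*sin(2*x)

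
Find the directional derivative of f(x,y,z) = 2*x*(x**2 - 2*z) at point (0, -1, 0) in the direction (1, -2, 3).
0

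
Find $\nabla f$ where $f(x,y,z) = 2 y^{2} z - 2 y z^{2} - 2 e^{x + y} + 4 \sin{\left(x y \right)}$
(4*y*cos(x*y) - 2*exp(x + y), 4*x*cos(x*y) + 4*y*z - 2*z**2 - 2*exp(x + y), 2*y*(y - 2*z))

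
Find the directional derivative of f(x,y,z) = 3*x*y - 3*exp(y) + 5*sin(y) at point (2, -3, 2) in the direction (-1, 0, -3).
9*sqrt(10)/10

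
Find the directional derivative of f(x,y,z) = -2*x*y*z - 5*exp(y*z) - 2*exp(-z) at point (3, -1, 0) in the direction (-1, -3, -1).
-13*sqrt(11)/11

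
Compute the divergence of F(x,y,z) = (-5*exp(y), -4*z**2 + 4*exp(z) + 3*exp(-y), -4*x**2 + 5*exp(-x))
-3*exp(-y)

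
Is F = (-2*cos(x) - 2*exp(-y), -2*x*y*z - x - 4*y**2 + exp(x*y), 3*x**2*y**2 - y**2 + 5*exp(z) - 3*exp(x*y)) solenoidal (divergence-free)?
No, ∇·F = -2*x*z + x*exp(x*y) - 8*y + 5*exp(z) + 2*sin(x)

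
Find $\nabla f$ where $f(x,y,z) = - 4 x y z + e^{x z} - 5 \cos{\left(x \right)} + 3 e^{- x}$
(-4*y*z + z*exp(x*z) + 5*sin(x) - 3*exp(-x), -4*x*z, x*(-4*y + exp(x*z)))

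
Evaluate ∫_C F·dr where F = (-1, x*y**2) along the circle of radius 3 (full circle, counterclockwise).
81*pi/4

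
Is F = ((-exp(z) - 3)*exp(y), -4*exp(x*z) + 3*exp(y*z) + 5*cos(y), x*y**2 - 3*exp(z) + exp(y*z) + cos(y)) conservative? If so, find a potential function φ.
No, ∇×F = (2*x*y + 4*x*exp(x*z) - 3*y*exp(y*z) + z*exp(y*z) - sin(y), -y**2 - exp(y + z), -4*z*exp(x*z) + (exp(z) + 3)*exp(y)) ≠ 0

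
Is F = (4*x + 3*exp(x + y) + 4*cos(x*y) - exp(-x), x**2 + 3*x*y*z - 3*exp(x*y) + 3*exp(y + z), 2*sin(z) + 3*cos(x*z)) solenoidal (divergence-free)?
No, ∇·F = ((3*x*z - 3*x*exp(x*y) - 3*x*sin(x*z) - 4*y*sin(x*y) + 3*exp(x + y) + 3*exp(y + z) + 2*cos(z) + 4)*exp(x) + 1)*exp(-x)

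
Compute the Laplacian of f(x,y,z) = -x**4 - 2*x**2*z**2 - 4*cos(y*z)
-16*x**2 + 4*y**2*cos(y*z) + 4*z**2*cos(y*z) - 4*z**2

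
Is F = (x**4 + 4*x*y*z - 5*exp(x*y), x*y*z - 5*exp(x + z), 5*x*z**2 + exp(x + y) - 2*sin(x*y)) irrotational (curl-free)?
No, ∇×F = (-x*y - 2*x*cos(x*y) + exp(x + y) + 5*exp(x + z), 4*x*y + 2*y*cos(x*y) - 5*z**2 - exp(x + y), -4*x*z + 5*x*exp(x*y) + y*z - 5*exp(x + z))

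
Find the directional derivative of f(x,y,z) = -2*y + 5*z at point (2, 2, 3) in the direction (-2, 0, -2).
-5*sqrt(2)/2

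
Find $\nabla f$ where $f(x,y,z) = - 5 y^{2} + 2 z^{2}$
(0, -10*y, 4*z)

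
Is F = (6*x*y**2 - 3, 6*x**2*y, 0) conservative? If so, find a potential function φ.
Yes, F is conservative. φ = 3*x*(x*y**2 - 1)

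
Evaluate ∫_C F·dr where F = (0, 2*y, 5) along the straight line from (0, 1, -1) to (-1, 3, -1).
8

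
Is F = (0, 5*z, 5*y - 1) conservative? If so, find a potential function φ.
Yes, F is conservative. φ = z*(5*y - 1)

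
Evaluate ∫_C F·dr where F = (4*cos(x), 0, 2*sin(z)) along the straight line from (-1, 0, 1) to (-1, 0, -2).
-2*cos(2) + 2*cos(1)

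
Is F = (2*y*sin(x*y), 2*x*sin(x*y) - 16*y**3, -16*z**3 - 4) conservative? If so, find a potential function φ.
Yes, F is conservative. φ = -4*y**4 - 4*z**4 - 4*z - 2*cos(x*y)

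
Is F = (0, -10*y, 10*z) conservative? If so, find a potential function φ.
Yes, F is conservative. φ = -5*y**2 + 5*z**2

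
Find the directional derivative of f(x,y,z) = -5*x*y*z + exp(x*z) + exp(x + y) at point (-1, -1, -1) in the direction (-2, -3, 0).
sqrt(13)*(-5 + 2*exp(3) + 25*exp(2))*exp(-2)/13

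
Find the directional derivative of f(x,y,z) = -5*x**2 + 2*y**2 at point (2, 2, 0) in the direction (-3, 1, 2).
34*sqrt(14)/7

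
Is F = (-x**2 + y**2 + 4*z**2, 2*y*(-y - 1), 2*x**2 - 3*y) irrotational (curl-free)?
No, ∇×F = (-3, -4*x + 8*z, -2*y)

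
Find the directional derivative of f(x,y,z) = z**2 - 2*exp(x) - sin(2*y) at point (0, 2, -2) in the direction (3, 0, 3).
-3*sqrt(2)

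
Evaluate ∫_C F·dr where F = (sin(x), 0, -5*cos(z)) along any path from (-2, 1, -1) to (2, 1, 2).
-5*sin(2) - 5*sin(1)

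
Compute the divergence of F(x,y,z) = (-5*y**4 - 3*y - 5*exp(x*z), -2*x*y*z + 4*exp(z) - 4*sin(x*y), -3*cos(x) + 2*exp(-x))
-2*x*z - 4*x*cos(x*y) - 5*z*exp(x*z)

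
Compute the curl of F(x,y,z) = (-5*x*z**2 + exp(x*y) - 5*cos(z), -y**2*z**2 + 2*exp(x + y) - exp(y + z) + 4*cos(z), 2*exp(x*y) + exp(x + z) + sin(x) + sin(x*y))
(2*x*exp(x*y) + x*cos(x*y) + 2*y**2*z + exp(y + z) + 4*sin(z), -10*x*z - 2*y*exp(x*y) - y*cos(x*y) - exp(x + z) + 5*sin(z) - cos(x), -x*exp(x*y) + 2*exp(x + y))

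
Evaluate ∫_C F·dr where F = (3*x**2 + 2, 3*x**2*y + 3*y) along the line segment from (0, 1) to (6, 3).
420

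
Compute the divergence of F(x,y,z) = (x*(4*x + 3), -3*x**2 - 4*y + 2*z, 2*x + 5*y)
8*x - 1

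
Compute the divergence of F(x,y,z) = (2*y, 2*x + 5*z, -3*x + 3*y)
0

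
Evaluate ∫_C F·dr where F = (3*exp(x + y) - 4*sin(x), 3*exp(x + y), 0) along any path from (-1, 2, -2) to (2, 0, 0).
-3*E - 4*cos(1) + 4*cos(2) + 3*exp(2)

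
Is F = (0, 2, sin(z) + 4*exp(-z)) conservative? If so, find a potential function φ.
Yes, F is conservative. φ = 2*y - cos(z) - 4*exp(-z)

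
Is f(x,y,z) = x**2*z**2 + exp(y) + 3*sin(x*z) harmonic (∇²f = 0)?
No, ∇²f = x**2*(2 - 3*sin(x*z)) + z**2*(2 - 3*sin(x*z)) + exp(y)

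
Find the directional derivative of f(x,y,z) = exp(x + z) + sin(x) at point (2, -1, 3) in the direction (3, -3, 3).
sqrt(3)*(cos(2) + 2*exp(5))/3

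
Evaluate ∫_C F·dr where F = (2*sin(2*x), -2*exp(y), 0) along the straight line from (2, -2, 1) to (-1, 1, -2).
-2*E + cos(4) + 2*exp(-2) - cos(2)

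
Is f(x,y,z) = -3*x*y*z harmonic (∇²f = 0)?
Yes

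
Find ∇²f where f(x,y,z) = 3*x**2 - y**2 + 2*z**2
8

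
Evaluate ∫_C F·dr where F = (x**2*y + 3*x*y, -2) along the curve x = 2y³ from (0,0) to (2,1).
194/35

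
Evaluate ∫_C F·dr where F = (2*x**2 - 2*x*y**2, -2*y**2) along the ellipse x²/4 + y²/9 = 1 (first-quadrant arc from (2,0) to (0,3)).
-16/3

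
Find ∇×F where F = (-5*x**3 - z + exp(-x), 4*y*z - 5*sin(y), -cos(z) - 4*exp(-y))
(-4*y + 4*exp(-y), -1, 0)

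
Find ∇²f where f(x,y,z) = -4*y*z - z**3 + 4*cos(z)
-6*z - 4*cos(z)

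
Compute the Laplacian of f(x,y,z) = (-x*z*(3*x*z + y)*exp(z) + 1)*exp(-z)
-6*x**2 - 6*z**2 + exp(-z)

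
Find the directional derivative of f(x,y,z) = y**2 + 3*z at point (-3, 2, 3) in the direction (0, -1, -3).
-13*sqrt(10)/10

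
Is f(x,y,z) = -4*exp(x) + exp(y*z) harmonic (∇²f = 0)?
No, ∇²f = y**2*exp(y*z) + z**2*exp(y*z) - 4*exp(x)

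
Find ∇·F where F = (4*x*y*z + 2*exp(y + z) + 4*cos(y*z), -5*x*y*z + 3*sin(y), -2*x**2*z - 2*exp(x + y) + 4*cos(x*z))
-2*x**2 - 5*x*z - 4*x*sin(x*z) + 4*y*z + 3*cos(y)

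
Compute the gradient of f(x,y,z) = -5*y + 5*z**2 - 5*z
(0, -5, 10*z - 5)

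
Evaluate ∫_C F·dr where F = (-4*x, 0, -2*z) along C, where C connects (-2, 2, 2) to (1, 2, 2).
6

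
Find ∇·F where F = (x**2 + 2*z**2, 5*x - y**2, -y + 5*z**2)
2*x - 2*y + 10*z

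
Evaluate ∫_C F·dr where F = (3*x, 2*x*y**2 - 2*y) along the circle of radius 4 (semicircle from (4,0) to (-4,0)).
64*pi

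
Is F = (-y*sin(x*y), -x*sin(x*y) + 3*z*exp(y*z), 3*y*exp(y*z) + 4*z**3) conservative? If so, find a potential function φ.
Yes, F is conservative. φ = z**4 + 3*exp(y*z) + cos(x*y)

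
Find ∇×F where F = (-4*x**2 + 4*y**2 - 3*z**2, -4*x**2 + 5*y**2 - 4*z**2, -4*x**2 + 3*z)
(8*z, 8*x - 6*z, -8*x - 8*y)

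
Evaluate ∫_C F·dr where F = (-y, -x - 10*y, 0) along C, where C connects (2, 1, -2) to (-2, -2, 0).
-17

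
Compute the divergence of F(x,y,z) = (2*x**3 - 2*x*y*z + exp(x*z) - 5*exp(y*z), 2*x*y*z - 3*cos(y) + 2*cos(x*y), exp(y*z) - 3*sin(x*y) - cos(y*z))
6*x**2 + 2*x*z - 2*x*sin(x*y) - 2*y*z + y*exp(y*z) + y*sin(y*z) + z*exp(x*z) + 3*sin(y)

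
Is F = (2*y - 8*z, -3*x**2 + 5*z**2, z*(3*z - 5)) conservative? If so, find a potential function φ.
No, ∇×F = (-10*z, -8, -6*x - 2) ≠ 0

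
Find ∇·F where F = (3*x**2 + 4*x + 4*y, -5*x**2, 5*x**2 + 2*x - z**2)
6*x - 2*z + 4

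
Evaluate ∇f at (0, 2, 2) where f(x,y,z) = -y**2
(0, -4, 0)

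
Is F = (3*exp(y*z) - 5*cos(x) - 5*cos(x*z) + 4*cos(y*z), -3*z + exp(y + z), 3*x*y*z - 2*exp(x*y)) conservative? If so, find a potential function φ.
No, ∇×F = (3*x*z - 2*x*exp(x*y) - exp(y + z) + 3, 5*x*sin(x*z) - 3*y*z + 2*y*exp(x*y) + 3*y*exp(y*z) - 4*y*sin(y*z), z*(-3*exp(y*z) + 4*sin(y*z))) ≠ 0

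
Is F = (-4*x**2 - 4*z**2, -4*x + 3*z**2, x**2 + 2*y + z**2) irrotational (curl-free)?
No, ∇×F = (2 - 6*z, -2*x - 8*z, -4)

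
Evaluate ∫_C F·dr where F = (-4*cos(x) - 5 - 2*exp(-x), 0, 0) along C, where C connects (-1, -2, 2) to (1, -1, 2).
-10 - 8*sin(1) - 2*E + 2*exp(-1)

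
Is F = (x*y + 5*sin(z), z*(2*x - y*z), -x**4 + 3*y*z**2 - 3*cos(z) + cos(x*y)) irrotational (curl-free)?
No, ∇×F = (-x*sin(x*y) - 2*x + 2*y*z + 3*z**2, 4*x**3 + y*sin(x*y) + 5*cos(z), -x + 2*z)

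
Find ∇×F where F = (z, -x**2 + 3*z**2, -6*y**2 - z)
(-12*y - 6*z, 1, -2*x)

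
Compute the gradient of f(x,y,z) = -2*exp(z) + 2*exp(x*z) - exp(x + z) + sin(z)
(2*z*exp(x*z) - exp(x + z), 0, 2*x*exp(x*z) - 2*exp(z) - exp(x + z) + cos(z))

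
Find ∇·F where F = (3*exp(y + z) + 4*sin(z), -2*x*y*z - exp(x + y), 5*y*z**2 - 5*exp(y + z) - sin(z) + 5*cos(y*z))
-2*x*z + 10*y*z - 5*y*sin(y*z) - exp(x + y) - 5*exp(y + z) - cos(z)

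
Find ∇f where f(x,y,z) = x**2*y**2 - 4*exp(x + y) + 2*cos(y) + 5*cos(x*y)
(2*x*y**2 - 5*y*sin(x*y) - 4*exp(x + y), 2*x**2*y - 5*x*sin(x*y) - 4*exp(x + y) - 2*sin(y), 0)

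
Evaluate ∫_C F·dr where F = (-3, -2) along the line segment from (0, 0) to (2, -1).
-4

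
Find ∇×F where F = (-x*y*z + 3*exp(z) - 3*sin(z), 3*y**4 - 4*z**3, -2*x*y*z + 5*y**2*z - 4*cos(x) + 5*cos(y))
(-2*x*z + 10*y*z + 12*z**2 - 5*sin(y), -x*y + 2*y*z + 3*exp(z) - 4*sin(x) - 3*cos(z), x*z)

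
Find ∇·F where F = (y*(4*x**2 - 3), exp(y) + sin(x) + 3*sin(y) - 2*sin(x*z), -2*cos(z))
8*x*y + exp(y) + 2*sin(z) + 3*cos(y)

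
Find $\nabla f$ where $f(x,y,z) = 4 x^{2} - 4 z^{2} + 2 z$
(8*x, 0, 2 - 8*z)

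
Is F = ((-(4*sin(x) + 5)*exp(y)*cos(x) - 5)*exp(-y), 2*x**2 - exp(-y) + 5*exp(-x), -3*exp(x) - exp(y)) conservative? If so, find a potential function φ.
No, ∇×F = (-exp(y), 3*exp(x), 4*x - 5*exp(-y) - 5*exp(-x)) ≠ 0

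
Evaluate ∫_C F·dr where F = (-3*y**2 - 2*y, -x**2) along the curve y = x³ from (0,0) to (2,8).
-2872/35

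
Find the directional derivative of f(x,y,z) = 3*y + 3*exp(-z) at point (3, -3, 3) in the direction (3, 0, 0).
0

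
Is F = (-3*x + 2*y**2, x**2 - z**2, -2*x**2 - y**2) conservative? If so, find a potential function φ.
No, ∇×F = (-2*y + 2*z, 4*x, 2*x - 4*y) ≠ 0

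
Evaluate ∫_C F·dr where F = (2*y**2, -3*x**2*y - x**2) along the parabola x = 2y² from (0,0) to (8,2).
-608/5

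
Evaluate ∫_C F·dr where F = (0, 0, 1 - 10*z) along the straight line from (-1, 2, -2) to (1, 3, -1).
16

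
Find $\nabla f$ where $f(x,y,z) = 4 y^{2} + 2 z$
(0, 8*y, 2)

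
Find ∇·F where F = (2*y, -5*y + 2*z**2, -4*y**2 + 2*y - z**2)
-2*z - 5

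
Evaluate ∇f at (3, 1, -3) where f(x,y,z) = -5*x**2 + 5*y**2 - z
(-30, 10, -1)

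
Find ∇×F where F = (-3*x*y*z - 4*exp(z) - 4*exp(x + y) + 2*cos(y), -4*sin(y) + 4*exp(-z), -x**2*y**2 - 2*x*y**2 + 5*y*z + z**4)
(-2*x**2*y - 4*x*y + 5*z + 4*exp(-z), 2*x*y**2 - 3*x*y + 2*y**2 - 4*exp(z), 3*x*z + 4*exp(x + y) + 2*sin(y))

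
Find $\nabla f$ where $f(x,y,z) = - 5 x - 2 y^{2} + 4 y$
(-5, 4 - 4*y, 0)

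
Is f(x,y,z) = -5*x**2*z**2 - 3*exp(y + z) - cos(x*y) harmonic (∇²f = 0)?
No, ∇²f = x**2*cos(x*y) - 10*x**2 + y**2*cos(x*y) - 10*z**2 - 6*exp(y + z)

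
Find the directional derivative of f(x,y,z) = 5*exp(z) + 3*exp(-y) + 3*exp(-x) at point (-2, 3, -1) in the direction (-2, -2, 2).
sqrt(3)*(1 + 5*exp(2)/3 + exp(5))*exp(-3)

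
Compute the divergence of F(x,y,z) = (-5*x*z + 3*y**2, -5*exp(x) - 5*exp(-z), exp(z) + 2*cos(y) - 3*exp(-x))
-5*z + exp(z)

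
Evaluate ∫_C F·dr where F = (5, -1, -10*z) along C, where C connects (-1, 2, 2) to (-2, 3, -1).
9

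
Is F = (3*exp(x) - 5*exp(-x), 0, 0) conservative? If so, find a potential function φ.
Yes, F is conservative. φ = 3*exp(x) + 5*exp(-x)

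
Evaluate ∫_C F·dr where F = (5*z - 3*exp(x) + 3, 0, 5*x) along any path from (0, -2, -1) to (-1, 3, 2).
-10 - 3*exp(-1)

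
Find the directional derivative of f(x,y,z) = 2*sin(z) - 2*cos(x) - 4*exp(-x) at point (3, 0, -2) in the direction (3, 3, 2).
sqrt(22)*(2*exp(3)*cos(2) + 6 + 3*exp(3)*sin(3))*exp(-3)/11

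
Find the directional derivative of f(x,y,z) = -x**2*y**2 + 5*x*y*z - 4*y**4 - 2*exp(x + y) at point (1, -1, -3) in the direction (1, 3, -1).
19*sqrt(11)/11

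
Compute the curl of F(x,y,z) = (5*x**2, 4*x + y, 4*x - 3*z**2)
(0, -4, 4)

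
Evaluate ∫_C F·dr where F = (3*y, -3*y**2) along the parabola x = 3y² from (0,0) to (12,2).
40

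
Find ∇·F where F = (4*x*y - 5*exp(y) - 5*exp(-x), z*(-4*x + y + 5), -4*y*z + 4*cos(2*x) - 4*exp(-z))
z + 4*exp(-z) + 5*exp(-x)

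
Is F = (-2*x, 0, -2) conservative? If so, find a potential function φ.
Yes, F is conservative. φ = -x**2 - 2*z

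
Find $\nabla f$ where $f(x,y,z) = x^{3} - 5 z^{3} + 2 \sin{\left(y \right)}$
(3*x**2, 2*cos(y), -15*z**2)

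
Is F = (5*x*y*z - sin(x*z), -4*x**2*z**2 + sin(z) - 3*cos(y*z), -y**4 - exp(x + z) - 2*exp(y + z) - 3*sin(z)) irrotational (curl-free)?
No, ∇×F = (8*x**2*z - 4*y**3 - 3*y*sin(y*z) - 2*exp(y + z) - cos(z), 5*x*y - x*cos(x*z) + exp(x + z), x*z*(-8*z - 5))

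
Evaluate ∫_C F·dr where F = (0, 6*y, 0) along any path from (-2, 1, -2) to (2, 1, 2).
0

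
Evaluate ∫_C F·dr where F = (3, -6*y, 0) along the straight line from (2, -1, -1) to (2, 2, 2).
-9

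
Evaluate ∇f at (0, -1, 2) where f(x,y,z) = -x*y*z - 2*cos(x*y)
(2, 0, 0)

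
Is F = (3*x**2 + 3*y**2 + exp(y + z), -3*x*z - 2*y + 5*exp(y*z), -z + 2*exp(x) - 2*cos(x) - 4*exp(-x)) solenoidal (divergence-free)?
No, ∇·F = 6*x + 5*z*exp(y*z) - 3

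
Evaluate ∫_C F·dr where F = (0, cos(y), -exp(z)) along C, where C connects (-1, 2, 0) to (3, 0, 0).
-sin(2)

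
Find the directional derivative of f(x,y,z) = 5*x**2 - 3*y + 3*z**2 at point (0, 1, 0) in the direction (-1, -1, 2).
sqrt(6)/2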